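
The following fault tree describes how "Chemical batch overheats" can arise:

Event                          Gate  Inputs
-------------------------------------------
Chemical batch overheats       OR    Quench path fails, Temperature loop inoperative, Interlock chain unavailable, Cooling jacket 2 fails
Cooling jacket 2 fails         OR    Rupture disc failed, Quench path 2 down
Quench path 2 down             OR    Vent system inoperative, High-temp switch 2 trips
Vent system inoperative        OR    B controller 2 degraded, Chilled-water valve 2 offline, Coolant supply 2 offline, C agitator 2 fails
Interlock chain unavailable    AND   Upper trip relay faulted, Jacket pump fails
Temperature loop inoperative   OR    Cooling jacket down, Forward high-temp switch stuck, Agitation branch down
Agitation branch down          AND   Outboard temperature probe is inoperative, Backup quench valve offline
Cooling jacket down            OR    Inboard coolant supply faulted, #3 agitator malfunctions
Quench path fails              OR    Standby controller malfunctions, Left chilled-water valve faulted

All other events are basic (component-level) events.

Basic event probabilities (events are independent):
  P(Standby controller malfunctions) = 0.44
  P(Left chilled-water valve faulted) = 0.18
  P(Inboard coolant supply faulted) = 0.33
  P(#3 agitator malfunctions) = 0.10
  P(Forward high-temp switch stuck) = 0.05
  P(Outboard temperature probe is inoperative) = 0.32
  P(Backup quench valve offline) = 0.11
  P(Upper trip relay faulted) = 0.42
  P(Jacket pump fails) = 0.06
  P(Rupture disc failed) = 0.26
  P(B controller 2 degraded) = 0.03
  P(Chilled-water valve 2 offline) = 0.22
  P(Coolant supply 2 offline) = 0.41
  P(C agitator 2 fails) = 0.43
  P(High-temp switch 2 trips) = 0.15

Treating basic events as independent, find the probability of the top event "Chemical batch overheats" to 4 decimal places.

P(Quench path fails) [OR] = 1 − (1−0.44) × (1−0.18) = 0.540800
P(Cooling jacket down) [OR] = 1 − (1−0.33) × (1−0.10) = 0.397000
P(Agitation branch down) [AND] = 0.32 × 0.11 = 0.035200
P(Temperature loop inoperative) [OR] = 1 − (1−0.397000) × (1−0.05) × (1−0.035200) = 0.447314
P(Interlock chain unavailable) [AND] = 0.42 × 0.06 = 0.025200
P(Vent system inoperative) [OR] = 1 − (1−0.03) × (1−0.22) × (1−0.41) × (1−0.43) = 0.745555
P(Quench path 2 down) [OR] = 1 − (1−0.745555) × (1−0.15) = 0.783722
P(Cooling jacket 2 fails) [OR] = 1 − (1−0.26) × (1−0.783722) = 0.839954
P(Chemical batch overheats) [OR] = 1 − (1−0.540800) × (1−0.447314) × (1−0.025200) × (1−0.839954) = 0.960405
Rounded to 4 decimal places: P(Chemical batch overheats) ≈ 0.9604.

0.9604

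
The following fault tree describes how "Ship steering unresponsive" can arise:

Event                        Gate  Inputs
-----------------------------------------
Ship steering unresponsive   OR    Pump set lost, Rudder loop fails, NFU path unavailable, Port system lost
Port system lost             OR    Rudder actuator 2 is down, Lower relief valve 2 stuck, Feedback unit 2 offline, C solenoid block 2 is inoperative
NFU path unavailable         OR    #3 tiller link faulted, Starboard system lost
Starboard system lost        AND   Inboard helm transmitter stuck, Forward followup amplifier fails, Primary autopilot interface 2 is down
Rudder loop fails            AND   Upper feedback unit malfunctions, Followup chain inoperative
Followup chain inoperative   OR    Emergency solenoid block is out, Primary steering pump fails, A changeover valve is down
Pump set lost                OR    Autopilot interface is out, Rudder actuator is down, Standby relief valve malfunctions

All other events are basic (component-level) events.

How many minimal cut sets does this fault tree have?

Pump set lost [OR]: union of children's cut sets → 3 cut set(s).
Followup chain inoperative [OR]: union of children's cut sets → 3 cut set(s).
Rudder loop fails [AND]: one cut set from each child combined → 1 × 3 = 3 cut set(s).
Starboard system lost [AND]: one cut set from each child combined → 1 × 1 × 1 = 1 cut set(s).
NFU path unavailable [OR]: union of children's cut sets → 2 cut set(s).
Port system lost [OR]: union of children's cut sets → 4 cut set(s).
Ship steering unresponsive [OR]: union of children's cut sets → 12 cut set(s).

12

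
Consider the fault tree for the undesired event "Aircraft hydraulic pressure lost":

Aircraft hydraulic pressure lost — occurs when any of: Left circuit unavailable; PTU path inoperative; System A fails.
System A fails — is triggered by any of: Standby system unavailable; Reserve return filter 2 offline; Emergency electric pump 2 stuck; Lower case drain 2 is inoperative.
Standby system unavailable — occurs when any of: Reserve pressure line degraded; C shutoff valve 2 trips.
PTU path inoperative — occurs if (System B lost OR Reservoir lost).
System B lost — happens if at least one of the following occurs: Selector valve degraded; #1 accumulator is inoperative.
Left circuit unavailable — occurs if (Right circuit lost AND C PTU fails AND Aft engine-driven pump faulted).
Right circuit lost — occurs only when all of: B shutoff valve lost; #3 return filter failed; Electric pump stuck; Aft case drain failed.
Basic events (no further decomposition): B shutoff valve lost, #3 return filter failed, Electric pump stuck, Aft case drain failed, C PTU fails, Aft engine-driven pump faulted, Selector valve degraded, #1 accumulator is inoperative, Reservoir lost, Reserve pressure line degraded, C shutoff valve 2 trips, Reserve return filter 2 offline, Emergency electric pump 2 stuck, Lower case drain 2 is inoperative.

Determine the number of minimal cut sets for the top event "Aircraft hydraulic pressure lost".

Right circuit lost [AND]: one cut set from each child combined → 1 × 1 × 1 × 1 = 1 cut set(s).
Left circuit unavailable [AND]: one cut set from each child combined → 1 × 1 × 1 = 1 cut set(s).
System B lost [OR]: union of children's cut sets → 2 cut set(s).
PTU path inoperative [OR]: union of children's cut sets → 3 cut set(s).
Standby system unavailable [OR]: union of children's cut sets → 2 cut set(s).
System A fails [OR]: union of children's cut sets → 5 cut set(s).
Aircraft hydraulic pressure lost [OR]: union of children's cut sets → 9 cut set(s).
Minimal cut sets: {#3 return filter failed, Aft case drain failed, Aft engine-driven pump faulted, B shutoff valve lost, C PTU fails, Electric pump stuck}; {Selector valve degraded}; {#1 accumulator is inoperative}; {Reservoir lost}; {Reserve pressure line degraded}; {C shutoff valve 2 trips}; {Reserve return filter 2 offline}; {Emergency electric pump 2 stuck}; {Lower case drain 2 is inoperative}.

9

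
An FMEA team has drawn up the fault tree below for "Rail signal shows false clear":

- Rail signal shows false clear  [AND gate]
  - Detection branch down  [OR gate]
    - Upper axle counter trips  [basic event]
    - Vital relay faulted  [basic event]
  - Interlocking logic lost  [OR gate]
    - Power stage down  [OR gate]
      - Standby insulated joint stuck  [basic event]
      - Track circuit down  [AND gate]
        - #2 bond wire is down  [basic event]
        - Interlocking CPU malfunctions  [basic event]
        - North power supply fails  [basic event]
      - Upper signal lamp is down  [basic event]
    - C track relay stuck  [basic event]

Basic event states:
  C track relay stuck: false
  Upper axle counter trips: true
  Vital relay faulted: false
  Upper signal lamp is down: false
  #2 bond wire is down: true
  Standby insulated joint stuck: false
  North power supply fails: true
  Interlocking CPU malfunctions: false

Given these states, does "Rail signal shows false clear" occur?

Detection branch down [OR]: Upper axle counter trips=occurs, Vital relay faulted=not → at least one input occurs → occurs.
Track circuit down [AND]: #2 bond wire is down=occurs, Interlocking CPU malfunctions=not, North power supply fails=occurs → not all inputs occur → does not occur.
Power stage down [OR]: Standby insulated joint stuck=not, Track circuit down=not, Upper signal lamp is down=not → no input occurs → does not occur.
Interlocking logic lost [OR]: Power stage down=not, C track relay stuck=not → no input occurs → does not occur.
Rail signal shows false clear [AND]: Detection branch down=occurs, Interlocking logic lost=not → not all inputs occur → does not occur.

No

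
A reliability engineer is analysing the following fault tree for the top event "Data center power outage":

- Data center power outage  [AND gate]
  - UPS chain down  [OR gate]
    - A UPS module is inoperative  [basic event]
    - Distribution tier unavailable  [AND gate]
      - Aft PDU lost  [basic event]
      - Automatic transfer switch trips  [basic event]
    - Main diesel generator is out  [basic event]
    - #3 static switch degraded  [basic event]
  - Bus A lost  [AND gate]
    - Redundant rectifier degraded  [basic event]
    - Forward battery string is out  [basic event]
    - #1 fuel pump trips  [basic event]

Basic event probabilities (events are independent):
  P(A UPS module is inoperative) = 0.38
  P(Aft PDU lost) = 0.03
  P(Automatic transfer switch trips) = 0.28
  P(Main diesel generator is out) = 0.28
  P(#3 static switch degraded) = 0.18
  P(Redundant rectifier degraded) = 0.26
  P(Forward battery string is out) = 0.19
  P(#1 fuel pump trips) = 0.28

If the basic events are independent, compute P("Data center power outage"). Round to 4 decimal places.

P(Distribution tier unavailable) [AND] = 0.03 × 0.28 = 0.008400
P(UPS chain down) [OR] = 1 − (1−0.38) × (1−0.008400) × (1−0.28) × (1−0.18) = 0.637027
P(Bus A lost) [AND] = 0.26 × 0.19 × 0.28 = 0.013832
P(Data center power outage) [AND] = 0.637027 × 0.013832 = 0.008811
Rounded to 4 decimal places: P(Data center power outage) ≈ 0.0088.

0.0088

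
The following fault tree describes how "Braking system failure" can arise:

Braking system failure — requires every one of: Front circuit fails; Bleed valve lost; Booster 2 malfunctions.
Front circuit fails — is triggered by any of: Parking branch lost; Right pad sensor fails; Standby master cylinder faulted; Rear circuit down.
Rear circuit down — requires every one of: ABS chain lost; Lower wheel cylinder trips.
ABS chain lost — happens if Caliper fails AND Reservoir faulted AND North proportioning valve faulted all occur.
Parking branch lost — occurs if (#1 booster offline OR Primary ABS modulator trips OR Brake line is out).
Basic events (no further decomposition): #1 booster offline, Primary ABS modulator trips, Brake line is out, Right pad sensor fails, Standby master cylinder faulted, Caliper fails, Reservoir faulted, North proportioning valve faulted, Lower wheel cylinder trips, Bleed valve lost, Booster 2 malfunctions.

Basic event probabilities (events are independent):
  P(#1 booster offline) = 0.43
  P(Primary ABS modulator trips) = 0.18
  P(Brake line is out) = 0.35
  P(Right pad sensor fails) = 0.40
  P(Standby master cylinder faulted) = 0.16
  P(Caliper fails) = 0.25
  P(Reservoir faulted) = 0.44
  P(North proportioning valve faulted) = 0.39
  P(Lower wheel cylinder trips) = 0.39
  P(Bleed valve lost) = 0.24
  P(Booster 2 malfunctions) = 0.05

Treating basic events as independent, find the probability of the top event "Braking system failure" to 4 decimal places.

0.0102

P(Parking branch lost) [OR] = 1 − (1−0.43) × (1−0.18) × (1−0.35) = 0.696190
P(ABS chain lost) [AND] = 0.25 × 0.44 × 0.39 = 0.042900
P(Rear circuit down) [AND] = 0.042900 × 0.39 = 0.016731
P(Front circuit fails) [OR] = 1 − (1−0.696190) × (1−0.40) × (1−0.16) × (1−0.016731) = 0.849442
P(Braking system failure) [AND] = 0.849442 × 0.24 × 0.05 = 0.010193
Rounded to 4 decimal places: P(Braking system failure) ≈ 0.0102.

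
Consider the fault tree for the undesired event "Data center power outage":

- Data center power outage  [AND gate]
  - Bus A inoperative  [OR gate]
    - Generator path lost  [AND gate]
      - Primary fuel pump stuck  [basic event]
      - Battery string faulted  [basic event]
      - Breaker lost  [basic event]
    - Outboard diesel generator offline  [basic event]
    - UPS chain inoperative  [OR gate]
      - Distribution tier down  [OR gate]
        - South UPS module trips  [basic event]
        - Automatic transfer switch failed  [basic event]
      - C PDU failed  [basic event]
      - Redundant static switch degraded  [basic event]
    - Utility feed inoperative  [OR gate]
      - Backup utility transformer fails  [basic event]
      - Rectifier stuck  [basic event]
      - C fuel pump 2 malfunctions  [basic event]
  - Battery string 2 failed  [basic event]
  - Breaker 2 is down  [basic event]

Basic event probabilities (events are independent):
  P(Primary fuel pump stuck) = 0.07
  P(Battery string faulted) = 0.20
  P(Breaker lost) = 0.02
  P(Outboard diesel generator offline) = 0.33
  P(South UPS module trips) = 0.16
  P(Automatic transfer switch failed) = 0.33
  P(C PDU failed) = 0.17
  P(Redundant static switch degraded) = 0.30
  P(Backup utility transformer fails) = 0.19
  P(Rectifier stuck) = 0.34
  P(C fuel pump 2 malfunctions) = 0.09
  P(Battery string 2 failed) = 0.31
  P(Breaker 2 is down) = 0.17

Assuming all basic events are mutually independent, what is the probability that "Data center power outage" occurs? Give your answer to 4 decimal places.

P(Generator path lost) [AND] = 0.07 × 0.20 × 0.02 = 0.000280
P(Distribution tier down) [OR] = 1 − (1−0.16) × (1−0.33) = 0.437200
P(UPS chain inoperative) [OR] = 1 − (1−0.437200) × (1−0.17) × (1−0.30) = 0.673013
P(Utility feed inoperative) [OR] = 1 − (1−0.19) × (1−0.34) × (1−0.09) = 0.513514
P(Bus A inoperative) [OR] = 1 − (1−0.000280) × (1−0.33) × (1−0.673013) × (1−0.513514) = 0.893450
P(Data center power outage) [AND] = 0.893450 × 0.31 × 0.17 = 0.047085
Rounded to 4 decimal places: P(Data center power outage) ≈ 0.0471.

0.0471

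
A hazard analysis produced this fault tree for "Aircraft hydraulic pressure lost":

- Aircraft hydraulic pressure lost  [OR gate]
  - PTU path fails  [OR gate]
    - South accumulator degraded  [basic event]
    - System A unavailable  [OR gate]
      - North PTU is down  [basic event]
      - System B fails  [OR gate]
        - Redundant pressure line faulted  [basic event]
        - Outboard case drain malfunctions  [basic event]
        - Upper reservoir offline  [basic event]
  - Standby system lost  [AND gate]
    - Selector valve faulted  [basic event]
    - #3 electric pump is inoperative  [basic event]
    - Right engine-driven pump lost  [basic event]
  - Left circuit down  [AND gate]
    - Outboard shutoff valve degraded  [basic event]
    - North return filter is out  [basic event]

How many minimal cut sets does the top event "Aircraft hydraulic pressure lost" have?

System B fails [OR]: union of children's cut sets → 3 cut set(s).
System A unavailable [OR]: union of children's cut sets → 4 cut set(s).
PTU path fails [OR]: union of children's cut sets → 5 cut set(s).
Standby system lost [AND]: one cut set from each child combined → 1 × 1 × 1 = 1 cut set(s).
Left circuit down [AND]: one cut set from each child combined → 1 × 1 = 1 cut set(s).
Aircraft hydraulic pressure lost [OR]: union of children's cut sets → 7 cut set(s).
Minimal cut sets: {South accumulator degraded}; {North PTU is down}; {Redundant pressure line faulted}; {Outboard case drain malfunctions}; {Upper reservoir offline}; {#3 electric pump is inoperative, Right engine-driven pump lost, Selector valve faulted}; {North return filter is out, Outboard shutoff valve degraded}.

7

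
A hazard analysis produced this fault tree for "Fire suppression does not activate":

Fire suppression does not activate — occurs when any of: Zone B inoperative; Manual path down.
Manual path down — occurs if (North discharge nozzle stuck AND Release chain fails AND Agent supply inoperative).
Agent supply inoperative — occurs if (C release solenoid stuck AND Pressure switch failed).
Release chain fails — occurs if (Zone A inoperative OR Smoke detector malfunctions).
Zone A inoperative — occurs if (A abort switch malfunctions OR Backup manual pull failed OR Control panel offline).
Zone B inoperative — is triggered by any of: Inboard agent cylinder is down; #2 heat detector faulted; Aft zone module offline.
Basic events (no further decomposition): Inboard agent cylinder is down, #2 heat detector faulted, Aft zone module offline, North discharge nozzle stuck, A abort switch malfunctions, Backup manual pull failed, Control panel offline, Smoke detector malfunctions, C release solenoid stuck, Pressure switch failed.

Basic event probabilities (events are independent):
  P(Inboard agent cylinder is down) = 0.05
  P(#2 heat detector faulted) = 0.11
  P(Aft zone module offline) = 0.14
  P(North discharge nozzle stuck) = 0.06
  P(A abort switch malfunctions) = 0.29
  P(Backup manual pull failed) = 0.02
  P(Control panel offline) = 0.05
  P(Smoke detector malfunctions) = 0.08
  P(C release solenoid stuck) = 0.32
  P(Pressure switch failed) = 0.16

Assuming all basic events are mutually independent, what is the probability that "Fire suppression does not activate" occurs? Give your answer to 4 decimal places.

P(Zone B inoperative) [OR] = 1 − (1−0.05) × (1−0.11) × (1−0.14) = 0.272870
P(Zone A inoperative) [OR] = 1 − (1−0.29) × (1−0.02) × (1−0.05) = 0.338990
P(Release chain fails) [OR] = 1 − (1−0.338990) × (1−0.08) = 0.391871
P(Agent supply inoperative) [AND] = 0.32 × 0.16 = 0.051200
P(Manual path down) [AND] = 0.06 × 0.391871 × 0.051200 = 0.001204
P(Fire suppression does not activate) [OR] = 1 − (1−0.272870) × (1−0.001204) = 0.273745
Rounded to 4 decimal places: P(Fire suppression does not activate) ≈ 0.2737.

0.2737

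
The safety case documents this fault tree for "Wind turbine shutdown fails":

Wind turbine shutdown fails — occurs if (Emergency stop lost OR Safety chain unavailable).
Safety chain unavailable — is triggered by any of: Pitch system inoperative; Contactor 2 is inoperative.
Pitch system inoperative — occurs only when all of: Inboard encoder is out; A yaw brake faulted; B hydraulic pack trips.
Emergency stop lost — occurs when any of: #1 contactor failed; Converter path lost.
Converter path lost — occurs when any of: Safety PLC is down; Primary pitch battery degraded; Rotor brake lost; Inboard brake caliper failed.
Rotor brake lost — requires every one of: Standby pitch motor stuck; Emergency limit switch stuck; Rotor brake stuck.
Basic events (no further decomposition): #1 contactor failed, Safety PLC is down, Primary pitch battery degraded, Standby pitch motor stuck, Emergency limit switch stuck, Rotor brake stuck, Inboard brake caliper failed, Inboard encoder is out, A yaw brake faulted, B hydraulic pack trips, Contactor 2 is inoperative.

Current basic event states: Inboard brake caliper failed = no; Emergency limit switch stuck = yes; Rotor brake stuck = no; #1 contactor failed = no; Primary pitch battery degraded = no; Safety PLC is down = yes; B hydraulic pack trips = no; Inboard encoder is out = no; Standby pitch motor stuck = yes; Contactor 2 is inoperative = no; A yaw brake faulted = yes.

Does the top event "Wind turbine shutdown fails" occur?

Yes

Rotor brake lost [AND]: Standby pitch motor stuck=occurs, Emergency limit switch stuck=occurs, Rotor brake stuck=not → not all inputs occur → does not occur.
Converter path lost [OR]: Safety PLC is down=occurs, Primary pitch battery degraded=not, Rotor brake lost=not, Inboard brake caliper failed=not → at least one input occurs → occurs.
Emergency stop lost [OR]: #1 contactor failed=not, Converter path lost=occurs → at least one input occurs → occurs.
Pitch system inoperative [AND]: Inboard encoder is out=not, A yaw brake faulted=occurs, B hydraulic pack trips=not → not all inputs occur → does not occur.
Safety chain unavailable [OR]: Pitch system inoperative=not, Contactor 2 is inoperative=not → no input occurs → does not occur.
Wind turbine shutdown fails [OR]: Emergency stop lost=occurs, Safety chain unavailable=not → at least one input occurs → occurs.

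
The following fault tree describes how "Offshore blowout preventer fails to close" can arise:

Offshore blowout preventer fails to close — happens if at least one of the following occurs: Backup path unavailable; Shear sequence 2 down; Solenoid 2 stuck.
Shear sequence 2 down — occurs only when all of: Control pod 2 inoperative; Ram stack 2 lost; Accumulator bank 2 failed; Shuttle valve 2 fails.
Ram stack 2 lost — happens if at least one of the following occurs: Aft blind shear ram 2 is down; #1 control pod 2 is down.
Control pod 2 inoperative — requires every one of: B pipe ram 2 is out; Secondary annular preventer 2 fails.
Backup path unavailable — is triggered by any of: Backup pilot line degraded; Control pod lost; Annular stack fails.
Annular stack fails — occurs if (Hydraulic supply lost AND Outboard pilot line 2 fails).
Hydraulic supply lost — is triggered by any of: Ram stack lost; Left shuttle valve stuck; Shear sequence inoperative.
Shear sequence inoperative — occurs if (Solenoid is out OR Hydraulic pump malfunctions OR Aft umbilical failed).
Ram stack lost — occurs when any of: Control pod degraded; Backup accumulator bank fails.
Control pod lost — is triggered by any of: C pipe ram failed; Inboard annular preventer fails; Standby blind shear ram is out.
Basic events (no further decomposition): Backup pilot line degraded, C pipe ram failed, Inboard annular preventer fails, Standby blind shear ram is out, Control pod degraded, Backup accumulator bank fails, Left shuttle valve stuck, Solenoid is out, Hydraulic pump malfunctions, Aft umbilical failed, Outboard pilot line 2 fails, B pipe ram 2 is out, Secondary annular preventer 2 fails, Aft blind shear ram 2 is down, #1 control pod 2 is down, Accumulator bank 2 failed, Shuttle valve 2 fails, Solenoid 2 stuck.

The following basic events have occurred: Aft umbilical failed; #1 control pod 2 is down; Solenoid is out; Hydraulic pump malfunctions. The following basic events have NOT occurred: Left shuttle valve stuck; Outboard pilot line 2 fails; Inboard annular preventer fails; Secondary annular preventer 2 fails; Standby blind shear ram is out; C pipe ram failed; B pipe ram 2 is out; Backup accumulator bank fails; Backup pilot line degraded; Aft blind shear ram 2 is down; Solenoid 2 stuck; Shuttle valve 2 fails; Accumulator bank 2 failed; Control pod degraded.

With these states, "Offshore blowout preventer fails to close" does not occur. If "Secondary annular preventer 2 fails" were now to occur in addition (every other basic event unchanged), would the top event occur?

No

Counterfactual: set "Secondary annular preventer 2 fails" to occurred.
Control pod lost [OR]: C pipe ram failed=not, Inboard annular preventer fails=not, Standby blind shear ram is out=not → no input occurs → does not occur.
Ram stack lost [OR]: Control pod degraded=not, Backup accumulator bank fails=not → no input occurs → does not occur.
Shear sequence inoperative [OR]: Solenoid is out=occurs, Hydraulic pump malfunctions=occurs, Aft umbilical failed=occurs → at least one input occurs → occurs.
Hydraulic supply lost [OR]: Ram stack lost=not, Left shuttle valve stuck=not, Shear sequence inoperative=occurs → at least one input occurs → occurs.
Annular stack fails [AND]: Hydraulic supply lost=occurs, Outboard pilot line 2 fails=not → not all inputs occur → does not occur.
Backup path unavailable [OR]: Backup pilot line degraded=not, Control pod lost=not, Annular stack fails=not → no input occurs → does not occur.
Control pod 2 inoperative [AND]: B pipe ram 2 is out=not, Secondary annular preventer 2 fails=occurs → not all inputs occur → does not occur.
Ram stack 2 lost [OR]: Aft blind shear ram 2 is down=not, #1 control pod 2 is down=occurs → at least one input occurs → occurs.
Shear sequence 2 down [AND]: Control pod 2 inoperative=not, Ram stack 2 lost=occurs, Accumulator bank 2 failed=not, Shuttle valve 2 fails=not → not all inputs occur → does not occur.
Offshore blowout preventer fails to close [OR]: Backup path unavailable=not, Shear sequence 2 down=not, Solenoid 2 stuck=not → no input occurs → does not occur.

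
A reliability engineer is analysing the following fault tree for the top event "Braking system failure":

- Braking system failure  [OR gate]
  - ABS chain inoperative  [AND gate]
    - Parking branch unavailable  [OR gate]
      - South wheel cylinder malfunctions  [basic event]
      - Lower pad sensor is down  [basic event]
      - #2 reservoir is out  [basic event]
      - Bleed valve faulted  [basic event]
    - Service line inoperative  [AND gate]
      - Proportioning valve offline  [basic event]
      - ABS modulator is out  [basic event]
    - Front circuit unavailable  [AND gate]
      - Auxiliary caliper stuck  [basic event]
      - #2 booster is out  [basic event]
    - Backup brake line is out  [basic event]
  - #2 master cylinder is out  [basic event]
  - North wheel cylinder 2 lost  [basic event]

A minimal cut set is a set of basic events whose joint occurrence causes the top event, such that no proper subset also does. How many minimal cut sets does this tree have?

Parking branch unavailable [OR]: union of children's cut sets → 4 cut set(s).
Service line inoperative [AND]: one cut set from each child combined → 1 × 1 = 1 cut set(s).
Front circuit unavailable [AND]: one cut set from each child combined → 1 × 1 = 1 cut set(s).
ABS chain inoperative [AND]: one cut set from each child combined → 4 × 1 × 1 × 1 = 4 cut set(s).
Braking system failure [OR]: union of children's cut sets → 6 cut set(s).
Minimal cut sets: {#2 booster is out, ABS modulator is out, Auxiliary caliper stuck, Backup brake line is out, Proportioning valve offline, South wheel cylinder malfunctions}; {#2 booster is out, ABS modulator is out, Auxiliary caliper stuck, Backup brake line is out, Lower pad sensor is down, Proportioning valve offline}; {#2 booster is out, #2 reservoir is out, ABS modulator is out, Auxiliary caliper stuck, Backup brake line is out, Proportioning valve offline}; {#2 booster is out, ABS modulator is out, Auxiliary caliper stuck, Backup brake line is out, Bleed valve faulted, Proportioning valve offline}; {#2 master cylinder is out}; {North wheel cylinder 2 lost}.

6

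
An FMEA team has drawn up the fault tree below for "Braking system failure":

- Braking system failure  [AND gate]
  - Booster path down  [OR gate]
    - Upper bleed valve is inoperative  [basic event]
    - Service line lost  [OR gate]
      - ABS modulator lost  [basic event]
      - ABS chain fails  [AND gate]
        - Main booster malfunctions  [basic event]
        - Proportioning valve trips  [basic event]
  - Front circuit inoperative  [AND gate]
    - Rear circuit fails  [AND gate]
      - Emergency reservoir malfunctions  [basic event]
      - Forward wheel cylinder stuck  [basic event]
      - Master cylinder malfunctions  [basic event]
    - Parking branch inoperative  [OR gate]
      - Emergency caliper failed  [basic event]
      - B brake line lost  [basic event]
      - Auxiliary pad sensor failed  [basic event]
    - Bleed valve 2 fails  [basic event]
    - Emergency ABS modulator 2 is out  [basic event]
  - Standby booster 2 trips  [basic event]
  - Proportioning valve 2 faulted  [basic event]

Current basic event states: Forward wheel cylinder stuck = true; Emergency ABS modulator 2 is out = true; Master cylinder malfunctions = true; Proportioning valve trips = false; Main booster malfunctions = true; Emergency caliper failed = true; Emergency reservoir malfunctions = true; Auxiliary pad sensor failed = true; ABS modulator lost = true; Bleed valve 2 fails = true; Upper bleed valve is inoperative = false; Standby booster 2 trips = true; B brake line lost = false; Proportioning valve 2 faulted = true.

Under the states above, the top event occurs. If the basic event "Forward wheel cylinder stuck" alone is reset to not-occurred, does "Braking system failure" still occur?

Counterfactual: set "Forward wheel cylinder stuck" to not occurred.
ABS chain fails [AND]: Main booster malfunctions=occurs, Proportioning valve trips=not → not all inputs occur → does not occur.
Service line lost [OR]: ABS modulator lost=occurs, ABS chain fails=not → at least one input occurs → occurs.
Booster path down [OR]: Upper bleed valve is inoperative=not, Service line lost=occurs → at least one input occurs → occurs.
Rear circuit fails [AND]: Emergency reservoir malfunctions=occurs, Forward wheel cylinder stuck=not, Master cylinder malfunctions=occurs → not all inputs occur → does not occur.
Parking branch inoperative [OR]: Emergency caliper failed=occurs, B brake line lost=not, Auxiliary pad sensor failed=occurs → at least one input occurs → occurs.
Front circuit inoperative [AND]: Rear circuit fails=not, Parking branch inoperative=occurs, Bleed valve 2 fails=occurs, Emergency ABS modulator 2 is out=occurs → not all inputs occur → does not occur.
Braking system failure [AND]: Booster path down=occurs, Front circuit inoperative=not, Standby booster 2 trips=occurs, Proportioning valve 2 faulted=occurs → not all inputs occur → does not occur.

No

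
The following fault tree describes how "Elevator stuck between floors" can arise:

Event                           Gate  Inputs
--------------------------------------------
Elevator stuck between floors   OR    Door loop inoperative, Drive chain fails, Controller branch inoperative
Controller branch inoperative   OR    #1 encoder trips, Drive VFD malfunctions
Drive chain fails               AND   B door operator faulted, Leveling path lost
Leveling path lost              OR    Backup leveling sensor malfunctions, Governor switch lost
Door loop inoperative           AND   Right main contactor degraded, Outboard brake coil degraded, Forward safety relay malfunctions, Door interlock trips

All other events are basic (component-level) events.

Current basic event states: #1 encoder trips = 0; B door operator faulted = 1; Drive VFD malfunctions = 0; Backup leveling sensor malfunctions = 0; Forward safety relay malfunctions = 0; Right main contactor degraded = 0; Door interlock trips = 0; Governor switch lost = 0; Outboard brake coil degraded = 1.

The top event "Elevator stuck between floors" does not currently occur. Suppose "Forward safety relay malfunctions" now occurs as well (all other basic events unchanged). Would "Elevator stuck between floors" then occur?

No

Counterfactual: set "Forward safety relay malfunctions" to occurred.
Door loop inoperative [AND]: Right main contactor degraded=not, Outboard brake coil degraded=occurs, Forward safety relay malfunctions=occurs, Door interlock trips=not → not all inputs occur → does not occur.
Leveling path lost [OR]: Backup leveling sensor malfunctions=not, Governor switch lost=not → no input occurs → does not occur.
Drive chain fails [AND]: B door operator faulted=occurs, Leveling path lost=not → not all inputs occur → does not occur.
Controller branch inoperative [OR]: #1 encoder trips=not, Drive VFD malfunctions=not → no input occurs → does not occur.
Elevator stuck between floors [OR]: Door loop inoperative=not, Drive chain fails=not, Controller branch inoperative=not → no input occurs → does not occur.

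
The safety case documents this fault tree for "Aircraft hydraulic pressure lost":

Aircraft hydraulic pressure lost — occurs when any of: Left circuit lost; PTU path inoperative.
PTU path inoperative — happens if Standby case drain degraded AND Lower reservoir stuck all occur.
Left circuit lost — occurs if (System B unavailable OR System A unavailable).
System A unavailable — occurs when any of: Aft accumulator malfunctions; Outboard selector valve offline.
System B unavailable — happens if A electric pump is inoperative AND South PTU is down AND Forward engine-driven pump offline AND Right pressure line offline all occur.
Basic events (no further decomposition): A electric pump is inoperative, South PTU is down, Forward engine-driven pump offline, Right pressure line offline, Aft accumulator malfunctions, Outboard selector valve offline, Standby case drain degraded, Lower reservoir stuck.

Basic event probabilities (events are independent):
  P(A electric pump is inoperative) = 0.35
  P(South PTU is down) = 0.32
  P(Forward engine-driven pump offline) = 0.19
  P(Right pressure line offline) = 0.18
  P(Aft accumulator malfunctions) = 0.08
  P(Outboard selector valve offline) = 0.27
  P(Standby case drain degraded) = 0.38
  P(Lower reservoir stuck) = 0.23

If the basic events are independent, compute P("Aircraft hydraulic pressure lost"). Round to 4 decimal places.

0.3894

P(System B unavailable) [AND] = 0.35 × 0.32 × 0.19 × 0.18 = 0.003830
P(System A unavailable) [OR] = 1 − (1−0.08) × (1−0.27) = 0.328400
P(Left circuit lost) [OR] = 1 − (1−0.003830) × (1−0.328400) = 0.330972
P(PTU path inoperative) [AND] = 0.38 × 0.23 = 0.087400
P(Aircraft hydraulic pressure lost) [OR] = 1 − (1−0.330972) × (1−0.087400) = 0.389445
Rounded to 4 decimal places: P(Aircraft hydraulic pressure lost) ≈ 0.3894.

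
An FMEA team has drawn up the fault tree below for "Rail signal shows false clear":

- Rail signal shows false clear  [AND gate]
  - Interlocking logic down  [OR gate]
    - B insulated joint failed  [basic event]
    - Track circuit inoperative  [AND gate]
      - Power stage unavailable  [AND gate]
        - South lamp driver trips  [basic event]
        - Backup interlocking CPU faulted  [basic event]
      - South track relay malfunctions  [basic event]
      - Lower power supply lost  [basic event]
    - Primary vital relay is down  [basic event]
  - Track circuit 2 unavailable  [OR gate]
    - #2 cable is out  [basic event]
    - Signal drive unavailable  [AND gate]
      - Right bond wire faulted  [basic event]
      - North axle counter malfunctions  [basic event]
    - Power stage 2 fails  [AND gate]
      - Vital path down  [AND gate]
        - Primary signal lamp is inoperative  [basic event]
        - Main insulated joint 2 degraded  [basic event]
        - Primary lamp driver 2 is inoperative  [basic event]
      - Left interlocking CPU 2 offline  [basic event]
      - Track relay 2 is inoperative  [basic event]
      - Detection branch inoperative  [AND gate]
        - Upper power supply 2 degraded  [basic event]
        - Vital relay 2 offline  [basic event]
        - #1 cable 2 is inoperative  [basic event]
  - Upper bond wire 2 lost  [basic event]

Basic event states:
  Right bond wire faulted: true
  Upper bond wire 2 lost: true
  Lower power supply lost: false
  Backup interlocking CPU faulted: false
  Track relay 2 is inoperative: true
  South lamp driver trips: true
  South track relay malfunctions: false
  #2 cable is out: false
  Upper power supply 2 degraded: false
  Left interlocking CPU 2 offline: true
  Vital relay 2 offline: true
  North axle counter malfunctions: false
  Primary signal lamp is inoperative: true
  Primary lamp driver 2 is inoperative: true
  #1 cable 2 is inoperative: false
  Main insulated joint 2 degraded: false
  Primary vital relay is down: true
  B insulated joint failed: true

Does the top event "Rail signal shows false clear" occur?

No

Power stage unavailable [AND]: South lamp driver trips=occurs, Backup interlocking CPU faulted=not → not all inputs occur → does not occur.
Track circuit inoperative [AND]: Power stage unavailable=not, South track relay malfunctions=not, Lower power supply lost=not → not all inputs occur → does not occur.
Interlocking logic down [OR]: B insulated joint failed=occurs, Track circuit inoperative=not, Primary vital relay is down=occurs → at least one input occurs → occurs.
Signal drive unavailable [AND]: Right bond wire faulted=occurs, North axle counter malfunctions=not → not all inputs occur → does not occur.
Vital path down [AND]: Primary signal lamp is inoperative=occurs, Main insulated joint 2 degraded=not, Primary lamp driver 2 is inoperative=occurs → not all inputs occur → does not occur.
Detection branch inoperative [AND]: Upper power supply 2 degraded=not, Vital relay 2 offline=occurs, #1 cable 2 is inoperative=not → not all inputs occur → does not occur.
Power stage 2 fails [AND]: Vital path down=not, Left interlocking CPU 2 offline=occurs, Track relay 2 is inoperative=occurs, Detection branch inoperative=not → not all inputs occur → does not occur.
Track circuit 2 unavailable [OR]: #2 cable is out=not, Signal drive unavailable=not, Power stage 2 fails=not → no input occurs → does not occur.
Rail signal shows false clear [AND]: Interlocking logic down=occurs, Track circuit 2 unavailable=not, Upper bond wire 2 lost=occurs → not all inputs occur → does not occur.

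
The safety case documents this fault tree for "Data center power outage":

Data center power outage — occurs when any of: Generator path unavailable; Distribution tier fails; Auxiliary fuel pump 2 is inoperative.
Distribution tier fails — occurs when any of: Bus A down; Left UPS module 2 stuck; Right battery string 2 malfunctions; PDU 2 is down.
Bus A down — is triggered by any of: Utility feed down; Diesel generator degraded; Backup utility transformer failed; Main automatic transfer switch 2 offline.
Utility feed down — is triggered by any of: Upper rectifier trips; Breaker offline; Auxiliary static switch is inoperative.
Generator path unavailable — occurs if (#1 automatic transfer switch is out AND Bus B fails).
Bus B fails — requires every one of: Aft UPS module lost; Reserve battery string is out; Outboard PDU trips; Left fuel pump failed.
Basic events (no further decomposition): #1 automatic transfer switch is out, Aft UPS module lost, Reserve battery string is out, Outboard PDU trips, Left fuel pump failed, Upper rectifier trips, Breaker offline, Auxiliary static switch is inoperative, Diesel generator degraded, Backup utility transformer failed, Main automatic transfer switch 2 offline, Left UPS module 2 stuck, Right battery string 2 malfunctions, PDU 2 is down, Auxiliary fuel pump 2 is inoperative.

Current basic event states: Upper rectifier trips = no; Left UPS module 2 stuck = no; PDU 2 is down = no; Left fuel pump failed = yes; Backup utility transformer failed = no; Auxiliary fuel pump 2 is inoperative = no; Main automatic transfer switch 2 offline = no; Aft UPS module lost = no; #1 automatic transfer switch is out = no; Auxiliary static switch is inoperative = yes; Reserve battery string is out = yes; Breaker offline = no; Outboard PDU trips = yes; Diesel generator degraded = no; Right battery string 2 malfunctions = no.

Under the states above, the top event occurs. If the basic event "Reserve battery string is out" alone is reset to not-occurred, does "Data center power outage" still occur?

Counterfactual: set "Reserve battery string is out" to not occurred.
Bus B fails [AND]: Aft UPS module lost=not, Reserve battery string is out=not, Outboard PDU trips=occurs, Left fuel pump failed=occurs → not all inputs occur → does not occur.
Generator path unavailable [AND]: #1 automatic transfer switch is out=not, Bus B fails=not → not all inputs occur → does not occur.
Utility feed down [OR]: Upper rectifier trips=not, Breaker offline=not, Auxiliary static switch is inoperative=occurs → at least one input occurs → occurs.
Bus A down [OR]: Utility feed down=occurs, Diesel generator degraded=not, Backup utility transformer failed=not, Main automatic transfer switch 2 offline=not → at least one input occurs → occurs.
Distribution tier fails [OR]: Bus A down=occurs, Left UPS module 2 stuck=not, Right battery string 2 malfunctions=not, PDU 2 is down=not → at least one input occurs → occurs.
Data center power outage [OR]: Generator path unavailable=not, Distribution tier fails=occurs, Auxiliary fuel pump 2 is inoperative=not → at least one input occurs → occurs.

Yes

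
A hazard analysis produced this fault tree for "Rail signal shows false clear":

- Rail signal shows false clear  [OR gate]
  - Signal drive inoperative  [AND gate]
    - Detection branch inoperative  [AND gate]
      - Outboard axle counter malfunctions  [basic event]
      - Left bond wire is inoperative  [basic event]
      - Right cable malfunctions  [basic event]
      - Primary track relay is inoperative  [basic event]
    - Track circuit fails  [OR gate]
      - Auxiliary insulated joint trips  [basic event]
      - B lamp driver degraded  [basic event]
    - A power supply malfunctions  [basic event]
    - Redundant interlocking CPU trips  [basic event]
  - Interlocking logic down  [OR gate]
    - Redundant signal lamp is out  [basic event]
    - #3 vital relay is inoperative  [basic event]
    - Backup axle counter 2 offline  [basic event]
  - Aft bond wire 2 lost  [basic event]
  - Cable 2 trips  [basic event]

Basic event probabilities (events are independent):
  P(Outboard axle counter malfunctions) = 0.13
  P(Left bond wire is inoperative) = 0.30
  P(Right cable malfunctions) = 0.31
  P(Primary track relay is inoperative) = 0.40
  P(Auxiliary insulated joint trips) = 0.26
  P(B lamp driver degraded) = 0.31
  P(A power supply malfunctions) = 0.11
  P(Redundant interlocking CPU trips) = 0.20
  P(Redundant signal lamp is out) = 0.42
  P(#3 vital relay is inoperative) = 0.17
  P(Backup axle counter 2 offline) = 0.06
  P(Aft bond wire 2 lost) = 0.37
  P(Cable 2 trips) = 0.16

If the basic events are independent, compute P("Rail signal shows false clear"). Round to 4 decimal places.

0.7605

P(Detection branch inoperative) [AND] = 0.13 × 0.30 × 0.31 × 0.40 = 0.004836
P(Track circuit fails) [OR] = 1 − (1−0.26) × (1−0.31) = 0.489400
P(Signal drive inoperative) [AND] = 0.004836 × 0.489400 × 0.11 × 0.20 = 0.000052
P(Interlocking logic down) [OR] = 1 − (1−0.42) × (1−0.17) × (1−0.06) = 0.547484
P(Rail signal shows false clear) [OR] = 1 − (1−0.000052) × (1−0.547484) × (1−0.37) × (1−0.16) = 0.760541
Rounded to 4 decimal places: P(Rail signal shows false clear) ≈ 0.7605.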